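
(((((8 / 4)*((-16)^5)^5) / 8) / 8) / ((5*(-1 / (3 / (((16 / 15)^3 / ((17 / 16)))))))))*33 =686684977113854554097791795200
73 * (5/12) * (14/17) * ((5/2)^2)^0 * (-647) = -1653085/102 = -16206.72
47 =47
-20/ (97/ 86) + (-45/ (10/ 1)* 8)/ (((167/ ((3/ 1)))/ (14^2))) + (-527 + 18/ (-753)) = -2730326853/ 4065949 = -671.51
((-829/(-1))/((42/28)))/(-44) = -829/66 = -12.56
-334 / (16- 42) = 167 / 13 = 12.85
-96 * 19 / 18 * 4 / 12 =-304 / 9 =-33.78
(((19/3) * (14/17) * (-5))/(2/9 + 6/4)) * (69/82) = -275310/21607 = -12.74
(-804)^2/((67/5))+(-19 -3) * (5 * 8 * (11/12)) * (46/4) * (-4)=256040/3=85346.67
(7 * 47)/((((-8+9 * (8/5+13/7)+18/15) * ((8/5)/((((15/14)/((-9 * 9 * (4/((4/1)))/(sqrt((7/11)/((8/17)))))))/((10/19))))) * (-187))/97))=15158675 * sqrt(2618)/6049752192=0.13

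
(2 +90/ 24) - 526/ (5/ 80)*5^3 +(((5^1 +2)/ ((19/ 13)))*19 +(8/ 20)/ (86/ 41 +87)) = -76852051117/ 73060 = -1051903.25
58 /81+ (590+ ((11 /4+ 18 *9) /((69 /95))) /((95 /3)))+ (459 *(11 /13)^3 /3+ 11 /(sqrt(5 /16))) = 710.25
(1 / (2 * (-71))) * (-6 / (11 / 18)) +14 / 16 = 5899 / 6248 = 0.94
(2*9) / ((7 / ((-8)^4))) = 73728 / 7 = 10532.57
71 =71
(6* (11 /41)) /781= 6 /2911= 0.00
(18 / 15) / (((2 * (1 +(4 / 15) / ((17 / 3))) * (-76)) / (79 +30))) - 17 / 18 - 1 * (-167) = 10058767 / 60876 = 165.23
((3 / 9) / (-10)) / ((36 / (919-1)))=-17 / 20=-0.85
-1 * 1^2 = -1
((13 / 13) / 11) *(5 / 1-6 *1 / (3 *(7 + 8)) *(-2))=79 / 165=0.48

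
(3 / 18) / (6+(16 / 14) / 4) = 0.03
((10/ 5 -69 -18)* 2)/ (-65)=34/ 13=2.62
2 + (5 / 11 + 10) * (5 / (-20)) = -27 / 44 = -0.61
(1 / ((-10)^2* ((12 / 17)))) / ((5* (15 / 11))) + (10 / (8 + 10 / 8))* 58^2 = 12110406919 / 3330000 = 3636.76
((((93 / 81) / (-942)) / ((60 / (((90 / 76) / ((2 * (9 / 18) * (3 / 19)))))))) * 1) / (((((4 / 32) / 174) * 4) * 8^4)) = -899 / 69451776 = -0.00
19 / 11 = 1.73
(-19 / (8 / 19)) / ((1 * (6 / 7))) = -2527 / 48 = -52.65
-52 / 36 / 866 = -13 / 7794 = -0.00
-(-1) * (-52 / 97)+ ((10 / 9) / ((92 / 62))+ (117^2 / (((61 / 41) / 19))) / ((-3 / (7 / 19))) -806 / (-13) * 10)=-25535428588 / 1224819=-20848.33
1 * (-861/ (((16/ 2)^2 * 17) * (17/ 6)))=-2583/ 9248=-0.28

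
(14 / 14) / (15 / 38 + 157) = 38 / 5981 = 0.01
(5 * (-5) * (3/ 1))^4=31640625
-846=-846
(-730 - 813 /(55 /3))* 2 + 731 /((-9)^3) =-62134967 /40095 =-1549.69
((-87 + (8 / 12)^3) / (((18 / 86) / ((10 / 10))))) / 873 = -0.47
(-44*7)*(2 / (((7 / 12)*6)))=-176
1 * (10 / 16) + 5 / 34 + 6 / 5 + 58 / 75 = 28003 / 10200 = 2.75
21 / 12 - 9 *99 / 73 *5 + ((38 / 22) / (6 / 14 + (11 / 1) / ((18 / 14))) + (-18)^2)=240806549 / 908996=264.91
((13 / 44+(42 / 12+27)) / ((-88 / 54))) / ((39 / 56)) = -85365 / 3146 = -27.13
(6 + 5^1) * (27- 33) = -66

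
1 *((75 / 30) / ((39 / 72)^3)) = 34560 / 2197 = 15.73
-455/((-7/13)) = 845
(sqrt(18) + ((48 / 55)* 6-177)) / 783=-3149 / 14355 + sqrt(2) / 261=-0.21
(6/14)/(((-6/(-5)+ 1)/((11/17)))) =15/119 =0.13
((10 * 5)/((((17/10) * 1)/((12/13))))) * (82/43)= 492000/9503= 51.77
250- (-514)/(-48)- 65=4183/24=174.29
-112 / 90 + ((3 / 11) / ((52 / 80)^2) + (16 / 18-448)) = -37453184 / 83655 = -447.71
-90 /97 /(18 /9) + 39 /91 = -24 /679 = -0.04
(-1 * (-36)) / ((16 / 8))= 18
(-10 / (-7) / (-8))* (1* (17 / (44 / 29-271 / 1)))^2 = -243049 / 342015660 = -0.00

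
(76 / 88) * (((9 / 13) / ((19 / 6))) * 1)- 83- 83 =-23711 / 143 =-165.81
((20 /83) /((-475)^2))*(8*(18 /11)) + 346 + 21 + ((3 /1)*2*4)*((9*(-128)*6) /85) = -1109846738933 /700385125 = -1584.62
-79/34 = -2.32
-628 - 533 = -1161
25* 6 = 150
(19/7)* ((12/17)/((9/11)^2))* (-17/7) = -6.95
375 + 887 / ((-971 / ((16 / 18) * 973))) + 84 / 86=-414.09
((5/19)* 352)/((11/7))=1120/19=58.95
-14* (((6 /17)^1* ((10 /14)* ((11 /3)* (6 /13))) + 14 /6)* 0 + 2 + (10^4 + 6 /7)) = -140040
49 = 49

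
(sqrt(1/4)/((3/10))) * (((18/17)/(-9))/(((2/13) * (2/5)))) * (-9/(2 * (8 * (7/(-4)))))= -975/952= -1.02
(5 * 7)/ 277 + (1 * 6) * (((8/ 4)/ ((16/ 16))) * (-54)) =-179461/ 277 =-647.87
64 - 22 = 42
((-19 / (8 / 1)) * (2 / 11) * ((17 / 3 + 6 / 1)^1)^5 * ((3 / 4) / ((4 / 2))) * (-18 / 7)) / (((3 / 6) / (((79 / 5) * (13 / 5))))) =5856339125 / 792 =7394367.58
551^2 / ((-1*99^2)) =-30.98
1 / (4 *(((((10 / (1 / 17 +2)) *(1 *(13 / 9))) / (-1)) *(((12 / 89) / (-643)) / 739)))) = 888105813 / 7072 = 125580.57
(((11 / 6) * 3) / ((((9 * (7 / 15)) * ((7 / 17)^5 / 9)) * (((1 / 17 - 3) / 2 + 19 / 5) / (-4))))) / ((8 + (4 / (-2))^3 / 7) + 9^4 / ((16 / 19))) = -9655027600 / 44036743401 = -0.22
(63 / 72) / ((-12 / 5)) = -35 / 96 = -0.36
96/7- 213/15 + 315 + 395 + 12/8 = 49771/70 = 711.01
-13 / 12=-1.08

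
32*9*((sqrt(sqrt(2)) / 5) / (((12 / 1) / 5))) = 24*2^(1 / 4) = 28.54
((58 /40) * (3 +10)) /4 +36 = 3257 /80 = 40.71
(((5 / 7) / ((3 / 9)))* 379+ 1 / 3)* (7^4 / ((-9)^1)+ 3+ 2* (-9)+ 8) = -6005824 / 27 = -222437.93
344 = 344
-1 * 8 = -8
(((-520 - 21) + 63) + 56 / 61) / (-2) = 14551 / 61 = 238.54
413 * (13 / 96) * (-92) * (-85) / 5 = 2099279 / 24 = 87469.96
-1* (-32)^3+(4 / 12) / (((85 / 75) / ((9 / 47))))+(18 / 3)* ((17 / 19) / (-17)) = 497447069 / 15181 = 32767.74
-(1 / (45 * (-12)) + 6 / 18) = -179 / 540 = -0.33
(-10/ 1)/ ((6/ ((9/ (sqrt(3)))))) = -5 * sqrt(3) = -8.66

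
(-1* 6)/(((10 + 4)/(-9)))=27/7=3.86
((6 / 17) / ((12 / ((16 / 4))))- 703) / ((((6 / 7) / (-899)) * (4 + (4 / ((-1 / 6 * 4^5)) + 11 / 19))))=30479063104 / 188343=161827.43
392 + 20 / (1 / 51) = 1412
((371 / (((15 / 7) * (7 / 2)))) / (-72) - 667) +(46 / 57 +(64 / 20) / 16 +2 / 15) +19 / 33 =-75161479 / 112860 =-665.97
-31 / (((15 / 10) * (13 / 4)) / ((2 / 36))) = -124 / 351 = -0.35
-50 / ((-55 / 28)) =280 / 11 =25.45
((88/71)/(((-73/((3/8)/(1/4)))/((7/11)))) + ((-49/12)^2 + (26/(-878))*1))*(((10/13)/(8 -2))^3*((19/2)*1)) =12939169615375/38871566064864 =0.33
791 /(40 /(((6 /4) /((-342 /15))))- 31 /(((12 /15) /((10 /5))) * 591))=-1.30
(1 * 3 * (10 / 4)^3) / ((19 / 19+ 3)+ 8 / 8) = 75 / 8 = 9.38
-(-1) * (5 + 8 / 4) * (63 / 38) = 441 / 38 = 11.61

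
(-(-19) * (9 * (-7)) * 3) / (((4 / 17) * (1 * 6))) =-2543.62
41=41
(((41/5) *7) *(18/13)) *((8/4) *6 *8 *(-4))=-1983744/65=-30519.14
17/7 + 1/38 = 653/266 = 2.45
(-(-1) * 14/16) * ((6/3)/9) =7/36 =0.19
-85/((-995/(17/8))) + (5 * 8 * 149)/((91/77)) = 104375277/20696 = 5043.26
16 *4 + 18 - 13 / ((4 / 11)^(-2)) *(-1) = 10130 / 121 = 83.72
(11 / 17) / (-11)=-1 / 17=-0.06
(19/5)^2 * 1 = 361/25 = 14.44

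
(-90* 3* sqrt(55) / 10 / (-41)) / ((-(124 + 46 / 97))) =-2619* sqrt(55) / 495034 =-0.04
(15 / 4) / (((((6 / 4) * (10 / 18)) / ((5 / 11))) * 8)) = 45 / 176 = 0.26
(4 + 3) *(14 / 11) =98 / 11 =8.91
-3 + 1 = -2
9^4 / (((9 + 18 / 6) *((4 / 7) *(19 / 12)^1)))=45927 / 76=604.30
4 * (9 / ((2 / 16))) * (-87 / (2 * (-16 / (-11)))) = -8613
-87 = -87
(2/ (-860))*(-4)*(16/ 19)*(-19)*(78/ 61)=-2496/ 13115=-0.19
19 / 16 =1.19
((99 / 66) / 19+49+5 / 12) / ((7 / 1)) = 11285 / 1596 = 7.07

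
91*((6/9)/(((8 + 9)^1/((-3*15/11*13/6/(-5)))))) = 1183/187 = 6.33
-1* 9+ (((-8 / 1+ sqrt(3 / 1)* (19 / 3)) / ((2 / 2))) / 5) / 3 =-143 / 15+ 19* sqrt(3) / 45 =-8.80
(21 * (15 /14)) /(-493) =-45 /986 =-0.05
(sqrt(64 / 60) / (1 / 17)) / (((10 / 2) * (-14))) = -34 * sqrt(15) / 525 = -0.25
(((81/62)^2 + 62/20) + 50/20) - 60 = -1012763/19220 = -52.69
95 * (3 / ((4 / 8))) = 570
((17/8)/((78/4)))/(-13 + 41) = 17/4368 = 0.00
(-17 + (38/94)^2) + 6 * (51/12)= 8.66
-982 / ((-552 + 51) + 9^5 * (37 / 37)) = -0.02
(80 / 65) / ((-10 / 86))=-688 / 65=-10.58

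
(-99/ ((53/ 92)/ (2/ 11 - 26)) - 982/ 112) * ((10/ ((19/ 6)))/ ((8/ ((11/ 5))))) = 433702137/ 112784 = 3845.42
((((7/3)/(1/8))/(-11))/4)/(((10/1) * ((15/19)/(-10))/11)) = 266/45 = 5.91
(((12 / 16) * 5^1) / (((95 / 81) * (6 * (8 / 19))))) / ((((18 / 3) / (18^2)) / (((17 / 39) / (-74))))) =-12393 / 30784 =-0.40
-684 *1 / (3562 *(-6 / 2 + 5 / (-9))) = 1539 / 28496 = 0.05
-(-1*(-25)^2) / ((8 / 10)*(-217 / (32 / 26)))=-12500 / 2821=-4.43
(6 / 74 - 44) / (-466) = 1625 / 17242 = 0.09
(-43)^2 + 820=2669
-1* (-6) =6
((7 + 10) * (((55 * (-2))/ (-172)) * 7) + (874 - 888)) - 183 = -10397/ 86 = -120.90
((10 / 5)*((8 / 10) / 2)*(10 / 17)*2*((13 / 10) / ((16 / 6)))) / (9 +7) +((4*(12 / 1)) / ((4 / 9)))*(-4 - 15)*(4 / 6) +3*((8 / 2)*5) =-1778841 / 1360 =-1307.97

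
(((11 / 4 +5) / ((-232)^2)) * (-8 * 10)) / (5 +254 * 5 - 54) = -155 / 16429776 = -0.00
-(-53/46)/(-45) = -53/2070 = -0.03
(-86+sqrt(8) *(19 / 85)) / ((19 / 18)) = -1548 / 19+36 *sqrt(2) / 85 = -80.87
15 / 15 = 1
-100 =-100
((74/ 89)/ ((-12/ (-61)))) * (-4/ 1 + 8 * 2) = 4514/ 89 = 50.72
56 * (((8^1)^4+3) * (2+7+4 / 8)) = 2180668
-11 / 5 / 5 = -11 / 25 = -0.44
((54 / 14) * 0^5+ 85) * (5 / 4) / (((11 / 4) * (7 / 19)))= 8075 / 77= 104.87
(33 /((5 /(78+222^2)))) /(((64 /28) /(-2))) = -5701311 /20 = -285065.55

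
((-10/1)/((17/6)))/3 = -20/17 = -1.18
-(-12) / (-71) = -12 / 71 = -0.17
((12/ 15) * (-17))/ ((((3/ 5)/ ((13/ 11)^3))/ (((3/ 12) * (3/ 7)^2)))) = -112047/ 65219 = -1.72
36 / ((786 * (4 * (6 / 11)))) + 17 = 8919 / 524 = 17.02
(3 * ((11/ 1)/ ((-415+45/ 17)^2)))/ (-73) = -9537/ 3587227300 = -0.00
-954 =-954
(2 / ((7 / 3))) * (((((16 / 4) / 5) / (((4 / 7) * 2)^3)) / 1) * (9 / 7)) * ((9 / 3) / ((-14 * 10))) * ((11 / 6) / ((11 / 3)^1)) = -81 / 12800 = -0.01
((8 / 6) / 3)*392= 1568 / 9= 174.22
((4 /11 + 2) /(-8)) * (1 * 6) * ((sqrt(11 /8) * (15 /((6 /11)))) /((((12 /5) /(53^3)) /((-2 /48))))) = 48385025 * sqrt(22) /1536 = 147751.23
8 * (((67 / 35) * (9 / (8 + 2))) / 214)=1206 / 18725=0.06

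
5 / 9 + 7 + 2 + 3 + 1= 122 / 9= 13.56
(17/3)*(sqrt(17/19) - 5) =-85/3+ 17*sqrt(323)/57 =-22.97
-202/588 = -101/294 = -0.34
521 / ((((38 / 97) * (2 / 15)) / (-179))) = -135691845 / 76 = -1785419.01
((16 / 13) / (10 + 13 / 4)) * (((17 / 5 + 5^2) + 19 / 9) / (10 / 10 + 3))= 21968 / 31005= 0.71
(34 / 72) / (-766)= -17 / 27576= -0.00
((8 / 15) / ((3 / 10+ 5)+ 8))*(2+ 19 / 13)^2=10800 / 22477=0.48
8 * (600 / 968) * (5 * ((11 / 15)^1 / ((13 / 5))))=1000 / 143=6.99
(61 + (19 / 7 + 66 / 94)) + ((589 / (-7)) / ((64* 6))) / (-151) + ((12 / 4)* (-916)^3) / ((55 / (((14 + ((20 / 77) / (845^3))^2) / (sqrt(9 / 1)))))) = -2531640523027918721326344870850757653 / 12940480851769341530259600000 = -195637283.65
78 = 78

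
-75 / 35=-15 / 7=-2.14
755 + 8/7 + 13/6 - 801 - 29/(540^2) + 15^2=372129997/2041200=182.31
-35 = -35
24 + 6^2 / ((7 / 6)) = 384 / 7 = 54.86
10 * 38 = 380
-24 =-24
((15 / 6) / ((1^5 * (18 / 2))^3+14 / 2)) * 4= 5 / 368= 0.01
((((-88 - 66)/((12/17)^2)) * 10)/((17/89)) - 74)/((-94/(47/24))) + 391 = 1260817/1728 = 729.64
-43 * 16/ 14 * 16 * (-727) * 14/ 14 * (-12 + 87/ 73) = -3157110912/ 511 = -6178299.24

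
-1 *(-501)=501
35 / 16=2.19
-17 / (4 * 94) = -17 / 376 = -0.05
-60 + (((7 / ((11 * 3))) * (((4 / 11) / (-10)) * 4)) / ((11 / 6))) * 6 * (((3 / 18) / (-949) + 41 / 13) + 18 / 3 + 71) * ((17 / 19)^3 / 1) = -570050810684 / 8663733221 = -65.80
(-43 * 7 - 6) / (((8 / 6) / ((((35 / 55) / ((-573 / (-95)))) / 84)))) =-29165 / 100848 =-0.29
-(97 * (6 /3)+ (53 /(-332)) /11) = -708435 /3652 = -193.99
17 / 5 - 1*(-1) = 22 / 5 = 4.40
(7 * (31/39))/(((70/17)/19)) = 10013/390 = 25.67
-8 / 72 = -1 / 9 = -0.11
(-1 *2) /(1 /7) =-14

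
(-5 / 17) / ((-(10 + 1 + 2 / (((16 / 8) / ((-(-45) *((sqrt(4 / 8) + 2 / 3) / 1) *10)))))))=-1555 / 76993 + 1125 *sqrt(2) / 76993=0.00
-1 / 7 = -0.14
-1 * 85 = -85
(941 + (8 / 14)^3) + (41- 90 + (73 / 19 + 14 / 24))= 70118647 / 78204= 896.61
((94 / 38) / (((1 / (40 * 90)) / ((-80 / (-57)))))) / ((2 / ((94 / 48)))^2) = 12977875 / 1083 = 11983.26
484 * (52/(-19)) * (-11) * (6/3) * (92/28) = 12735008/133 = 95751.94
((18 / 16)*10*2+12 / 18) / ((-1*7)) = -139 / 42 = -3.31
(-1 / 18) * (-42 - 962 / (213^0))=502 / 9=55.78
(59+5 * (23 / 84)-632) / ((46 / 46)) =-48017 / 84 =-571.63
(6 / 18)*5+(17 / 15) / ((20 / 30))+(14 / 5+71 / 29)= 1499 / 174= 8.61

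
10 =10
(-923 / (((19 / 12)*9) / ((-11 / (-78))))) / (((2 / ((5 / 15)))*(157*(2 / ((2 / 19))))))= -781 / 1530279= -0.00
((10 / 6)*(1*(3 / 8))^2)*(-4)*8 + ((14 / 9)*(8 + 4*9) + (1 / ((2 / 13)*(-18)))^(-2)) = 208721 / 3042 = 68.61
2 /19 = 0.11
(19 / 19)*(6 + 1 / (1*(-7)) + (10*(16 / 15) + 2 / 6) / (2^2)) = 241 / 28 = 8.61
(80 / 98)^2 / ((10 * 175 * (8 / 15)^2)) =45 / 33614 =0.00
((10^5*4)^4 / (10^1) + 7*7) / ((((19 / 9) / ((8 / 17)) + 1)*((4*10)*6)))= 7680000000000000000147 / 3950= 1944303797468354430.42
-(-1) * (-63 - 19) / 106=-41 / 53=-0.77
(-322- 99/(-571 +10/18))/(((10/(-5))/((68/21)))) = 521.05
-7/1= -7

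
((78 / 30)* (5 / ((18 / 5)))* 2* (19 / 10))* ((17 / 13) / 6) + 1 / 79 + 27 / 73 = 2100989 / 622836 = 3.37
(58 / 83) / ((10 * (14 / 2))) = 29 / 2905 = 0.01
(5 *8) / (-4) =-10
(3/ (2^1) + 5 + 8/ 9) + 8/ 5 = 809/ 90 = 8.99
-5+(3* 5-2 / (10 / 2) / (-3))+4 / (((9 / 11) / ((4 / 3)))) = 2248 / 135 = 16.65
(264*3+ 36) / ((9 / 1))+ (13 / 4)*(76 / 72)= 6871 / 72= 95.43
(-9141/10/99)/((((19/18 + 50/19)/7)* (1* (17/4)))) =-442092/107185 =-4.12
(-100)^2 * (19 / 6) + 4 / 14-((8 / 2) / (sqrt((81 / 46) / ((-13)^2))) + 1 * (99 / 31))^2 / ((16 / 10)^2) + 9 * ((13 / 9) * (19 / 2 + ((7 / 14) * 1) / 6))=1087601640953 / 34872768-3575 * sqrt(46) / 248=31089.94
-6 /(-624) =1 /104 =0.01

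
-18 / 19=-0.95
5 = 5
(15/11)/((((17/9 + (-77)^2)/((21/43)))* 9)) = 315/25247794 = 0.00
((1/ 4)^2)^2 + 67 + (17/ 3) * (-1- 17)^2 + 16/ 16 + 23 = 493313/ 256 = 1927.00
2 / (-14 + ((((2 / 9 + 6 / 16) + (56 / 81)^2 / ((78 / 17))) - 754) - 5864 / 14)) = -28658448 / 16996691389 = -0.00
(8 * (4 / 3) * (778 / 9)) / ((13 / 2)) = 49792 / 351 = 141.86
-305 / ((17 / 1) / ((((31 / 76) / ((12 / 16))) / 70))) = -1891 / 13566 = -0.14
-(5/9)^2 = -25/81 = -0.31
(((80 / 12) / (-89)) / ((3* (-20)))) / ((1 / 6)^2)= 4 / 89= 0.04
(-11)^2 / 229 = 121 / 229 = 0.53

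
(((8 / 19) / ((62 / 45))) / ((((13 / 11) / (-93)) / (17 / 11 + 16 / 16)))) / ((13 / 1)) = -15120 / 3211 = -4.71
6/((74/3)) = 9/37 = 0.24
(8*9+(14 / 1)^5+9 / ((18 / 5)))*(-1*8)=-4303188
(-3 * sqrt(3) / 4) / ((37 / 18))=-27 * sqrt(3) / 74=-0.63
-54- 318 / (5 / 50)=-3234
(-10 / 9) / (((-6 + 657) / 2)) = -0.00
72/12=6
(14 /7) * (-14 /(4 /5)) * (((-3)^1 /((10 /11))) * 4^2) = 1848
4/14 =2/7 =0.29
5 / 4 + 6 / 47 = 259 / 188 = 1.38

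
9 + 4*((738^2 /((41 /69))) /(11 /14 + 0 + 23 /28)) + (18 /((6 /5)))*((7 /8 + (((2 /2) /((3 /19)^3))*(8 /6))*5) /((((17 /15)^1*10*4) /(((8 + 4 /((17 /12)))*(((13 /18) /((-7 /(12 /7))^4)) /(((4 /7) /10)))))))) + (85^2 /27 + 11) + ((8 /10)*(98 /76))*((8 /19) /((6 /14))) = 26467688121497967791 /11599121382345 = 2281870.09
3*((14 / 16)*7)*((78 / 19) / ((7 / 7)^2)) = 5733 / 76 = 75.43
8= 8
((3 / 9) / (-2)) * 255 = -42.50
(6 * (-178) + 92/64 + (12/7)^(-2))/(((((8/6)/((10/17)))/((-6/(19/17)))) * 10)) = 4798/19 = 252.53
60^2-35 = 3565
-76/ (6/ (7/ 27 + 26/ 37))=-36518/ 2997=-12.18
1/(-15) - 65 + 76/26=-12118/195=-62.14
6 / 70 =3 / 35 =0.09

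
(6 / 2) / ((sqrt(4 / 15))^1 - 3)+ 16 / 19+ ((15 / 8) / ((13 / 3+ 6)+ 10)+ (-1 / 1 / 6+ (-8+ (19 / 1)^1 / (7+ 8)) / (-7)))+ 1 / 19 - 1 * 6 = -669354983 / 127536360 - 6 * sqrt(15) / 131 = -5.43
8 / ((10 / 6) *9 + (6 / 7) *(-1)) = 56 / 99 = 0.57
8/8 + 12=13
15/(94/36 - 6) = -270/61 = -4.43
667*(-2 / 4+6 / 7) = 3335 / 14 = 238.21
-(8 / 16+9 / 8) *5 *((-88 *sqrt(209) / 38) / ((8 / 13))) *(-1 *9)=-83655 *sqrt(209) / 304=-3978.24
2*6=12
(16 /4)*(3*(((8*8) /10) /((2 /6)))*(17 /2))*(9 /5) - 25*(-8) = 93128 /25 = 3725.12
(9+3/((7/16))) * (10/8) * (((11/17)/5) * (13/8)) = 15873/3808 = 4.17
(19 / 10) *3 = 5.70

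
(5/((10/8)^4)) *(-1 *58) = -14848/125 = -118.78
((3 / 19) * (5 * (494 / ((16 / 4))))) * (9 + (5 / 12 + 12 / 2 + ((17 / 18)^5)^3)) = 6946753616109924496945 / 4497760410984972288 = 1544.49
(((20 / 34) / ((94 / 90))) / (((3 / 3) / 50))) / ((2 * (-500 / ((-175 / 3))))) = 2625 / 1598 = 1.64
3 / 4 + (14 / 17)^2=1651 / 1156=1.43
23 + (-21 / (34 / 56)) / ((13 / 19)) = -6089 / 221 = -27.55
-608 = -608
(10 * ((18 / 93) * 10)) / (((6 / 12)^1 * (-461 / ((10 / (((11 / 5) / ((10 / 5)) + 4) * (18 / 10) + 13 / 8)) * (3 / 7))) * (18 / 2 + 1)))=-720000 / 216179957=-0.00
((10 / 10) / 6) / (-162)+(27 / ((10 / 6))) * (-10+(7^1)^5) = 1322461399 / 4860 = 272111.40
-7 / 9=-0.78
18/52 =0.35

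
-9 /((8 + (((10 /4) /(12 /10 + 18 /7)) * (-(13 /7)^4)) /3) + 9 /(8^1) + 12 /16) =-1222452 /984289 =-1.24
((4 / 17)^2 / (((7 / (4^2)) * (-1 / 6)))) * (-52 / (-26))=-3072 / 2023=-1.52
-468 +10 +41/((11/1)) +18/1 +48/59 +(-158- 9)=-390996/649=-602.46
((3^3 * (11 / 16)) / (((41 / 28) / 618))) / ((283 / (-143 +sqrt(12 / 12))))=-45611181 / 11603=-3930.98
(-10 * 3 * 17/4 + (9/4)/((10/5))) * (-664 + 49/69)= 15423479/184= 83823.26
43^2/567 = 1849/567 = 3.26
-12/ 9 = -4/ 3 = -1.33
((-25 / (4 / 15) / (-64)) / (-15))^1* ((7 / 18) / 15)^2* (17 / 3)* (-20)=4165 / 559872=0.01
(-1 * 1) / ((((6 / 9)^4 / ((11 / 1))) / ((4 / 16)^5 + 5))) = -4562811 / 16384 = -278.49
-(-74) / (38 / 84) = 3108 / 19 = 163.58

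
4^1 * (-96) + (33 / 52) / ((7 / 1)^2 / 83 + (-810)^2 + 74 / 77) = -27909573149539 / 72681180260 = -384.00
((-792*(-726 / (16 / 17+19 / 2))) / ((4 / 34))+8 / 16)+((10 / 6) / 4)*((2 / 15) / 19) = 28415560178 / 60705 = 468092.58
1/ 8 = 0.12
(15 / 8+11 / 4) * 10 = 185 / 4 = 46.25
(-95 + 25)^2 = 4900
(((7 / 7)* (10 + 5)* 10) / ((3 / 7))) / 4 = 175 / 2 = 87.50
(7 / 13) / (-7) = -1 / 13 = -0.08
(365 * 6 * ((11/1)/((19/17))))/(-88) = -18615/76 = -244.93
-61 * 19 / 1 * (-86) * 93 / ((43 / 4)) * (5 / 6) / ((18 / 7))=2515030 / 9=279447.78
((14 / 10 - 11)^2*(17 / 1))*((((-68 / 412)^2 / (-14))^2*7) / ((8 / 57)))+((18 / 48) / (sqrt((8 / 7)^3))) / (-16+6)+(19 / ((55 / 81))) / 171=99551551923 / 216660445925 - 21*sqrt(14) / 2560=0.43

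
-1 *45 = -45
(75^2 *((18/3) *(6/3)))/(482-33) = 67500/449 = 150.33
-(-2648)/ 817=2648/ 817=3.24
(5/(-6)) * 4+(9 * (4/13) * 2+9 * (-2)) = -616/39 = -15.79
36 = 36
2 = 2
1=1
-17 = -17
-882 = -882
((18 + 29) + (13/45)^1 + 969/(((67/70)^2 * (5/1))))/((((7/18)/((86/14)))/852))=547294652832/157115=3483401.67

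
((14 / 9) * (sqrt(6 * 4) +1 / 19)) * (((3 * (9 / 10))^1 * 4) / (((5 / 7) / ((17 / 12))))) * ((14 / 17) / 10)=343 / 2375 +686 * sqrt(6) / 125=13.59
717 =717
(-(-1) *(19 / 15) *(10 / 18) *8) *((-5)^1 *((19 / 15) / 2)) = -1444 / 81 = -17.83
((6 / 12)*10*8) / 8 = 5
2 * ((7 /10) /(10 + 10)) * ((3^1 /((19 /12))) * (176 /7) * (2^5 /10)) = 25344 /2375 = 10.67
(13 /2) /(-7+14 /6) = -39 /28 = -1.39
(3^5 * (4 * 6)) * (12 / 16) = 4374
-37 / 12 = -3.08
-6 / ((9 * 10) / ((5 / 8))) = -1 / 24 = -0.04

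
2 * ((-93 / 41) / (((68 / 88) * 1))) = -4092 / 697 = -5.87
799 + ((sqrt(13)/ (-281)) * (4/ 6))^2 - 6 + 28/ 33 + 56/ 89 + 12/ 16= 2213040545437/ 2782901484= 795.23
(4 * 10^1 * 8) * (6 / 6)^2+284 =604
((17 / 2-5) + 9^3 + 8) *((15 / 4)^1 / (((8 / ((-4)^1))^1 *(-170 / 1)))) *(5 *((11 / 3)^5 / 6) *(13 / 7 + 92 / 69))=79903037885 / 5552064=14391.59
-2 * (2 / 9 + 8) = -148 / 9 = -16.44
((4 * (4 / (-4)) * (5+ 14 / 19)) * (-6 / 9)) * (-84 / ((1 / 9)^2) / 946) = -988848 / 8987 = -110.03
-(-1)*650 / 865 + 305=305.75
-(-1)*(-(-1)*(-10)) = -10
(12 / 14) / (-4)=-3 / 14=-0.21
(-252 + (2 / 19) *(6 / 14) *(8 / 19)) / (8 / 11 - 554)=3502158 / 7689661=0.46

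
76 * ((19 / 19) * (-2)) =-152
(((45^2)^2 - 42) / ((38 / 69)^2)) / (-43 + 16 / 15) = -292843134945 / 908276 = -322416.46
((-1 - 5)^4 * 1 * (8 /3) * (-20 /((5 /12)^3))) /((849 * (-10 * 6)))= 663552 /35375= 18.76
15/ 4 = 3.75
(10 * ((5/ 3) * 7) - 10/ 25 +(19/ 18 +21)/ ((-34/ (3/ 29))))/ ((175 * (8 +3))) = 3437183/ 56941500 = 0.06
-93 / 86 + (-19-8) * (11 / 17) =-27123 / 1462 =-18.55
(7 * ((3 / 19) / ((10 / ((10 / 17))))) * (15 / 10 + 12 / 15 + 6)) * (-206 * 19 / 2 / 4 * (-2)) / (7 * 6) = 8549 / 680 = 12.57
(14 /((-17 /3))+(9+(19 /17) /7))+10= 1986 /119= 16.69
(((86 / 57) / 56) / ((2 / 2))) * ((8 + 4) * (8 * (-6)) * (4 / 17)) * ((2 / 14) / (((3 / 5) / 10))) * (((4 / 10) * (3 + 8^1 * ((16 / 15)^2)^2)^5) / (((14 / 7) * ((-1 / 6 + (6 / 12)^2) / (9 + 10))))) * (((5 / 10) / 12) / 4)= -97240111802962008251904628365584 / 55398777123126983642578125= -1755275.42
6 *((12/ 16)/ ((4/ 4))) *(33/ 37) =297/ 74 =4.01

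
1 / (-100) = -1 / 100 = -0.01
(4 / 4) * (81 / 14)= 5.79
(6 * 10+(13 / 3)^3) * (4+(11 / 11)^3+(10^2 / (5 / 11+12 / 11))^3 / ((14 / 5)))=4233907950745 / 309519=13678992.08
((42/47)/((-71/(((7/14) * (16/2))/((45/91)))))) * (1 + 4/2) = -5096/16685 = -0.31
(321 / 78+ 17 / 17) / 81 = 133 / 2106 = 0.06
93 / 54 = 31 / 18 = 1.72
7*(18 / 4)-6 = 25.50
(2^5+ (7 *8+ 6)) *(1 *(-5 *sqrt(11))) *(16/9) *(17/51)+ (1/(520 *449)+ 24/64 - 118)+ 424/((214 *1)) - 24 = -1063.39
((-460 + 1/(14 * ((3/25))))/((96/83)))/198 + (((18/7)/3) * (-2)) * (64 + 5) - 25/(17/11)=-1852107293/13571712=-136.47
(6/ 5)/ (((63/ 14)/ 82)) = 328/ 15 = 21.87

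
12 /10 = 1.20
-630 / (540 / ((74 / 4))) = -259 / 12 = -21.58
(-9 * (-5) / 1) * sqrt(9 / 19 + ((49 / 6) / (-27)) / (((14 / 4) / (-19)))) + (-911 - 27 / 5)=-850.95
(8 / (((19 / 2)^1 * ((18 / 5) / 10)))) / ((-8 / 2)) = -100 / 171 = -0.58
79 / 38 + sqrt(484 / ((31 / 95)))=79 / 38 + 22 * sqrt(2945) / 31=40.59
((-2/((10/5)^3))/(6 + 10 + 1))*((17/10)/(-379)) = 1/15160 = 0.00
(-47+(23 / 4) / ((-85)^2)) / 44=-1358277 / 1271600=-1.07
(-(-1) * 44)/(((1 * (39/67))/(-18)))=-17688/13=-1360.62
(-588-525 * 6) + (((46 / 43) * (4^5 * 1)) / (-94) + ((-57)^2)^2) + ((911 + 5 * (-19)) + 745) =21329254752 / 2021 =10553812.35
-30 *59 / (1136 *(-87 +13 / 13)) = 885 / 48848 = 0.02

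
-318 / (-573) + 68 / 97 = 23270 / 18527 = 1.26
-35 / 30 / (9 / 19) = -133 / 54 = -2.46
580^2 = 336400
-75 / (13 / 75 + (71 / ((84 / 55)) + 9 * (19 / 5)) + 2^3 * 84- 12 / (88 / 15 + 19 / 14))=-79642500 / 797699551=-0.10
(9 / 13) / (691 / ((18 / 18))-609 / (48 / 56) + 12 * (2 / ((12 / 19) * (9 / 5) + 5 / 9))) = -8682 / 66703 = -0.13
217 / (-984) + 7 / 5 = 5803 / 4920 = 1.18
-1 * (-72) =72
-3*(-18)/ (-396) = -3/ 22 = -0.14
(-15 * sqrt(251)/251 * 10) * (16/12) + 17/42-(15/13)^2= -200 * sqrt(251)/251-6577/7098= -13.55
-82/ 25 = -3.28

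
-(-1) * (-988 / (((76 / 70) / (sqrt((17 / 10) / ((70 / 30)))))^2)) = -23205 / 38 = -610.66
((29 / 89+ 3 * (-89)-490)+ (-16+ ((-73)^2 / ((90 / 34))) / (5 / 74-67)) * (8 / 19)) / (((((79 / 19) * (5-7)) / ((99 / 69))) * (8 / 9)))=201094885244 / 1334940815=150.64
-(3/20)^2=-9/400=-0.02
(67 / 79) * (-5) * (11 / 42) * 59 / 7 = -217415 / 23226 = -9.36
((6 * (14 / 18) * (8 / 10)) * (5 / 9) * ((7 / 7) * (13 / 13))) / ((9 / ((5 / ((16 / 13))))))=455 / 486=0.94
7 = 7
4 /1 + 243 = 247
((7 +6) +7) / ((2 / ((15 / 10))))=15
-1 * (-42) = 42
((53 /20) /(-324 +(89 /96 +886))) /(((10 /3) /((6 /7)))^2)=103032 /331001125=0.00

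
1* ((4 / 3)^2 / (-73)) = -16 / 657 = -0.02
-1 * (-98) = 98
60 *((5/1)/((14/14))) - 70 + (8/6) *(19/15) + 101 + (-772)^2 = 26834251/45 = 596316.69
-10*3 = -30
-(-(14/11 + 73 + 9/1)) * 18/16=93.68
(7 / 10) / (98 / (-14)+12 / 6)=-7 / 50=-0.14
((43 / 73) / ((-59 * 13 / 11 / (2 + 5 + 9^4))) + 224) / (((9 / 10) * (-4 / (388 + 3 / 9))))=-27480369500 / 1511757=-18177.77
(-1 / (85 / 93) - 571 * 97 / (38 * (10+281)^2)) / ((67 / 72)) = -1.19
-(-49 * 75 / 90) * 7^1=1715 / 6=285.83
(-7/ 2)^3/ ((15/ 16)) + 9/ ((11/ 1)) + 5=-6586/ 165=-39.92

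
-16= -16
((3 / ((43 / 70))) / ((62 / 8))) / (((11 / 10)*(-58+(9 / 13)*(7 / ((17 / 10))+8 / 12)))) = -928200 / 88608509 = -0.01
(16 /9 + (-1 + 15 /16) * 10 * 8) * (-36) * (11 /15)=1276 /15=85.07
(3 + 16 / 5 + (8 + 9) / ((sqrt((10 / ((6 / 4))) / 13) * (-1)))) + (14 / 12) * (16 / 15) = 67 / 9 - 17 * sqrt(195) / 10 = -16.29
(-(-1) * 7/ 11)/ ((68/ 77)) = 49/ 68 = 0.72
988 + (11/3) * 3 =999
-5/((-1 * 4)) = 5/4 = 1.25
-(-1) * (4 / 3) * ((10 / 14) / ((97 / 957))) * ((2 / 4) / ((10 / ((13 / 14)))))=4147 / 9506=0.44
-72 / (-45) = 8 / 5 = 1.60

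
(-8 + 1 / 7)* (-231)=1815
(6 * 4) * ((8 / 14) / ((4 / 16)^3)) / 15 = 2048 / 35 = 58.51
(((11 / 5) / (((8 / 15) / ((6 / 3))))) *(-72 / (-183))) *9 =1782 / 61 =29.21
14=14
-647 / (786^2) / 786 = -647 / 485587656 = -0.00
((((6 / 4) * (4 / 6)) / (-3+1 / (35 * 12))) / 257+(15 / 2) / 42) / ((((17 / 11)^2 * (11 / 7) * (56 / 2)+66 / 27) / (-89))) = -0.15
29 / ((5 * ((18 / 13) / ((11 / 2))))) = 4147 / 180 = 23.04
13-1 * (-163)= 176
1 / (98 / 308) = 22 / 7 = 3.14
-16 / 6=-8 / 3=-2.67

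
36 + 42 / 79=2886 / 79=36.53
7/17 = 0.41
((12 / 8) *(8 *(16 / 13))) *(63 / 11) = 12096 / 143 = 84.59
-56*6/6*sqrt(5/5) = -56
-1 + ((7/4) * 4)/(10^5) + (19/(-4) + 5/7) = -3524951/700000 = -5.04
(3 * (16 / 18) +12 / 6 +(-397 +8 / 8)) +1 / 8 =-9389 / 24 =-391.21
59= 59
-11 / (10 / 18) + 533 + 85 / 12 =31217 / 60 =520.28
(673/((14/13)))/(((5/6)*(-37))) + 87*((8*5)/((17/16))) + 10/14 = 71675126/22015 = 3255.74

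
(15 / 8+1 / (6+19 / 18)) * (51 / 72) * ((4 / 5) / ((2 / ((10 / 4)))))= 11611 / 8128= 1.43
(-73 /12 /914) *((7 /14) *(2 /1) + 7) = -73 /1371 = -0.05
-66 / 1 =-66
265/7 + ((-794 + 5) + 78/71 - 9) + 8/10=-1884237/2485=-758.24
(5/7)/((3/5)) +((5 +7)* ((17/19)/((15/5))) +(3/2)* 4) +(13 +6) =11878/399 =29.77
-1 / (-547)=1 / 547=0.00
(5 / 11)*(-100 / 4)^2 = 3125 / 11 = 284.09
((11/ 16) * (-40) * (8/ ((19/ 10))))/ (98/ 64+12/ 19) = -14080/ 263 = -53.54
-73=-73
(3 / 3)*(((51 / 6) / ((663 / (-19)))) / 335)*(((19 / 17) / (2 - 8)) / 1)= 361 / 2665260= 0.00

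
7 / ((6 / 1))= 7 / 6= 1.17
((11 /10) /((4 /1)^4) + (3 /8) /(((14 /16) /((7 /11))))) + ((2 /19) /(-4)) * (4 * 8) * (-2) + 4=5.96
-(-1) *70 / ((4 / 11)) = 385 / 2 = 192.50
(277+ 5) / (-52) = -141 / 26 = -5.42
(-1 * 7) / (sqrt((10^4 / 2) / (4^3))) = -14 * sqrt(2) / 25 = -0.79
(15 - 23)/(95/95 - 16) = 8/15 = 0.53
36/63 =4/7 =0.57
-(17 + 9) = -26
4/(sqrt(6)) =1.63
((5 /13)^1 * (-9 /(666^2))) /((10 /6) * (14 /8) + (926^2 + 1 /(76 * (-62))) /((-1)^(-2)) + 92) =-1178 /129447787312545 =-0.00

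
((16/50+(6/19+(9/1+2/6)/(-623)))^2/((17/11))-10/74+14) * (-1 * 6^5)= -123376295259921888/1124133468125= -109752.35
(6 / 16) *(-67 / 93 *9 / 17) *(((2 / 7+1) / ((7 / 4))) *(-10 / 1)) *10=271350 / 25823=10.51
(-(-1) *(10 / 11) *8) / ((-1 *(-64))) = 5 / 44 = 0.11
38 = 38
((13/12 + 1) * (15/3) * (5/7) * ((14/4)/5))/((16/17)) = 2125/384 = 5.53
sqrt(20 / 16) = sqrt(5) / 2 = 1.12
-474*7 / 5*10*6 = -39816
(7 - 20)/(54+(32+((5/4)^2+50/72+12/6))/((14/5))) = -26208/134969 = -0.19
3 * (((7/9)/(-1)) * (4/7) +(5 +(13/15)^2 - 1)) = 323/25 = 12.92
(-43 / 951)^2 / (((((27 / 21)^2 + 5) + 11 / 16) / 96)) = 0.03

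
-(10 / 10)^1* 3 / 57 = -1 / 19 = -0.05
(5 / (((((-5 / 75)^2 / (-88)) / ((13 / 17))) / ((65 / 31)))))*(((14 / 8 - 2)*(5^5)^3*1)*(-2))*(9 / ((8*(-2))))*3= 8616199493408203125 / 2108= 4087381163855883.84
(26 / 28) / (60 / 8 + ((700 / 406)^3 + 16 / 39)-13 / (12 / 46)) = -4121741 / 163338070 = -0.03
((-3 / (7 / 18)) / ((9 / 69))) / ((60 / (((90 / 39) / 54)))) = -23 / 546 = -0.04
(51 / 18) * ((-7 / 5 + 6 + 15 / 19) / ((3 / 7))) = 30464 / 855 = 35.63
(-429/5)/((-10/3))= 1287/50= 25.74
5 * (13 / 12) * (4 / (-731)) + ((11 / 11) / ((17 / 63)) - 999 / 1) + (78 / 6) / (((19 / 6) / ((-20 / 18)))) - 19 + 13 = -1005.89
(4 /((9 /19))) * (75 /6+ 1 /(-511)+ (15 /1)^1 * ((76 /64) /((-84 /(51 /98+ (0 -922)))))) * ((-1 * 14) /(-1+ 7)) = -4220034919 /1030176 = -4096.42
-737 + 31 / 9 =-6602 / 9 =-733.56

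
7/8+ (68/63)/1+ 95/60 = 3.54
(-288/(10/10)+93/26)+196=-2299/26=-88.42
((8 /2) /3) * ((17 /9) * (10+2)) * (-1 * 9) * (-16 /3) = 4352 /3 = 1450.67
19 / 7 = 2.71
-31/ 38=-0.82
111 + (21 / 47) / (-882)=219113 / 1974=111.00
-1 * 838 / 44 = -419 / 22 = -19.05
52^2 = 2704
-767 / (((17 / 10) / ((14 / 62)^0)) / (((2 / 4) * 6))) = -23010 / 17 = -1353.53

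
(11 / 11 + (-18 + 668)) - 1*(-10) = 661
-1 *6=-6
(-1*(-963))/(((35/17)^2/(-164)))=-37259.06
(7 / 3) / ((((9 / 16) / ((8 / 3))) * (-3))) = -896 / 243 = -3.69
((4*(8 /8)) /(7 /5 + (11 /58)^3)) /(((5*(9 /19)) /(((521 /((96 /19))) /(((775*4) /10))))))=4587107509 /11487314430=0.40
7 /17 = 0.41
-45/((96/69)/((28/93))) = -2415/248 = -9.74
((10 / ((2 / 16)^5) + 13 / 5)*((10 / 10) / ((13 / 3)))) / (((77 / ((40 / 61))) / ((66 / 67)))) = 33704496 / 53131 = 634.37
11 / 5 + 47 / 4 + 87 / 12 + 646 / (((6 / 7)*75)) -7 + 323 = 78131 / 225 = 347.25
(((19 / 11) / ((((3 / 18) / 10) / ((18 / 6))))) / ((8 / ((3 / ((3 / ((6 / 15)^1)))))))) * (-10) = -1710 / 11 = -155.45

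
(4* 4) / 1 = 16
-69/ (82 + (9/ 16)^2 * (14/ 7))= -8832/ 10577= -0.84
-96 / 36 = -8 / 3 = -2.67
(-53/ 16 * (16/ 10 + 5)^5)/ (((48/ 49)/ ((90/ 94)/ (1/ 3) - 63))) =47869903957491/ 18800000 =2546271.49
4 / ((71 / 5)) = 20 / 71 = 0.28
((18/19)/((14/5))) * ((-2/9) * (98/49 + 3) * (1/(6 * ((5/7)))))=-0.09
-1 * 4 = -4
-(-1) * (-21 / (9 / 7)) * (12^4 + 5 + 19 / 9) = -9147712 / 27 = -338804.15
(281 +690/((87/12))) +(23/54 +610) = 1545013/1566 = 986.60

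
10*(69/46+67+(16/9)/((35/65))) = 45235/63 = 718.02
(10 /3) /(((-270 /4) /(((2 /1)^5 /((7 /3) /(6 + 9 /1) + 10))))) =-640 /4113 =-0.16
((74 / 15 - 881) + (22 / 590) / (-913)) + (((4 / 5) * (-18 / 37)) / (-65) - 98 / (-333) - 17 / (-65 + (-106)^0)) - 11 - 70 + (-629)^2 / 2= 6677347463453009 / 33918580800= 196864.00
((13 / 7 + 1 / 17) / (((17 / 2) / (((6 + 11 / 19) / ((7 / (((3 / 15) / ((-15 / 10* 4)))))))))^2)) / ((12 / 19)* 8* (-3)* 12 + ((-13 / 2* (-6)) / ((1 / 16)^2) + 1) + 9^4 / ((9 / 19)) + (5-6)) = 2500 / 2271976863093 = 0.00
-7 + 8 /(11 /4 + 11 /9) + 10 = 717 /143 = 5.01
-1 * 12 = -12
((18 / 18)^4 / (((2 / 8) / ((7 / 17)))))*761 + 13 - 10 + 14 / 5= 1259.21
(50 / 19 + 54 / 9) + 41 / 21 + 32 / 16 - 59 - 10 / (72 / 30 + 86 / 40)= -48.61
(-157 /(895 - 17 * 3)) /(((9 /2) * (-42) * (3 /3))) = 157 /159516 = 0.00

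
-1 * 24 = -24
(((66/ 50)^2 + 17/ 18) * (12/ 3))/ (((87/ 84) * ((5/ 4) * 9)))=6770848/ 7340625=0.92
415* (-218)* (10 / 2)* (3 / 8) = -678525 / 4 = -169631.25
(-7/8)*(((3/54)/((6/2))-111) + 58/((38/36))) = 49.03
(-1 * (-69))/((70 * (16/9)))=621/1120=0.55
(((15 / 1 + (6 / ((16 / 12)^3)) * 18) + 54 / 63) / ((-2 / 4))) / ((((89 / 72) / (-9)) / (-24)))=-13372776 / 623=-21465.13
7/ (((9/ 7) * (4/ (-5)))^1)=-245/ 36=-6.81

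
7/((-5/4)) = -28/5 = -5.60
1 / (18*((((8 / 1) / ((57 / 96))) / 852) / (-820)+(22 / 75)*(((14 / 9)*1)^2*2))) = 37333575 / 953956672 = 0.04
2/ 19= 0.11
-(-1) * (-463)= -463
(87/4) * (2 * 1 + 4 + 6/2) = 783/4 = 195.75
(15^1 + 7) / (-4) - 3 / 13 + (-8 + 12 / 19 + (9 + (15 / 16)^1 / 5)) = -3.91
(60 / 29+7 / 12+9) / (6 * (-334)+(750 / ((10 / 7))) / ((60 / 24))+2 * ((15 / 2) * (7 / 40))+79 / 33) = -89210 / 13696439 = -0.01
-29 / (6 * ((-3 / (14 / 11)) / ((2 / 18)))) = 203 / 891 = 0.23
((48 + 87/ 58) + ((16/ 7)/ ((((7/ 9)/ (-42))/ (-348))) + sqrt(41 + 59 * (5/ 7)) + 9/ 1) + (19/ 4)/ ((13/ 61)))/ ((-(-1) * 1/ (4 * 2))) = 8 * sqrt(4074)/ 7 + 31328702/ 91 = 344344.40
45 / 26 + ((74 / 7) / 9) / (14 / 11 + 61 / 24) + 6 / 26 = 1247809 / 549822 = 2.27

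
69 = 69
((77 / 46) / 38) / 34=77 / 59432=0.00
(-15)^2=225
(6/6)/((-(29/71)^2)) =-5041/841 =-5.99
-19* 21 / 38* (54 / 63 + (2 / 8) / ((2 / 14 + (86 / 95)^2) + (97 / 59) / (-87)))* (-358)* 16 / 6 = 1720650665271 / 152971513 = 11248.18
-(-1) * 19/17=19/17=1.12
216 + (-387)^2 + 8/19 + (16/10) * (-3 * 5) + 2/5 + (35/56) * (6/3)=56985967/380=149963.07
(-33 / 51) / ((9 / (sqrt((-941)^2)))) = -10351 / 153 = -67.65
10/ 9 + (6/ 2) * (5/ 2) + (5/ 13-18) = -2107/ 234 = -9.00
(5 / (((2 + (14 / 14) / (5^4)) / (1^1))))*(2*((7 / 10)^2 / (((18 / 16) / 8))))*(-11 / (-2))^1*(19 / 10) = 2048200 / 11259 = 181.92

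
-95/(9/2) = -21.11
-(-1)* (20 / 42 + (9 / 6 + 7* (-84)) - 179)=-32131 / 42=-765.02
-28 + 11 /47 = -1305 /47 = -27.77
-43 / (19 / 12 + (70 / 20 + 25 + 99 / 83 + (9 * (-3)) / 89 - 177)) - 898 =-897.71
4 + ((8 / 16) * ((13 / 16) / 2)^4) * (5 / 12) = 4.01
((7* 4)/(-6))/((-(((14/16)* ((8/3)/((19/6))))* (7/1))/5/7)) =95/3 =31.67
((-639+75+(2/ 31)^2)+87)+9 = -449744/ 961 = -468.00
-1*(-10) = 10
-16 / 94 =-8 / 47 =-0.17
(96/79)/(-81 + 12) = -32/1817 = -0.02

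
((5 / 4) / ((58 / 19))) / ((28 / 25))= 2375 / 6496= 0.37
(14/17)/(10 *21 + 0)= 1/255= 0.00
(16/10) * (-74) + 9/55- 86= -11233/55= -204.24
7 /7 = 1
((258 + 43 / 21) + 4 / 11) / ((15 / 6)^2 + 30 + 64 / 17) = 4090540 / 628551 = 6.51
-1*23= -23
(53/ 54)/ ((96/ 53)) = 2809/ 5184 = 0.54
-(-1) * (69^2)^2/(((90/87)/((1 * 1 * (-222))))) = -24321820833/5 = -4864364166.60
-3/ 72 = -0.04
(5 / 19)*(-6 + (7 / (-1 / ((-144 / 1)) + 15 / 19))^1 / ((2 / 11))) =461310 / 41401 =11.14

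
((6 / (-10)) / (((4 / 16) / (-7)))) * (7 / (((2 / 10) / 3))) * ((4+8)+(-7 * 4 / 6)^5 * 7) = -737322992 / 27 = -27308258.96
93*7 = 651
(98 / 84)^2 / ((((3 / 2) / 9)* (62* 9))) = 49 / 3348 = 0.01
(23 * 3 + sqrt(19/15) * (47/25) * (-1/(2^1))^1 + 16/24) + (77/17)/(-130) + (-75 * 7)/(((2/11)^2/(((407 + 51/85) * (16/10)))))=-68667217421/6630- 47 * sqrt(285)/750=-10357047.43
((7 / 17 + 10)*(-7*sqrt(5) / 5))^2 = 1535121 / 1445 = 1062.37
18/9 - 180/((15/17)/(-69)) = 14078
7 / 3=2.33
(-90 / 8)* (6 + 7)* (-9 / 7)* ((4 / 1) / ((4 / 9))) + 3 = 47469 / 28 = 1695.32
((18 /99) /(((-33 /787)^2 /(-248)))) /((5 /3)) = -307207024 /19965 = -15387.28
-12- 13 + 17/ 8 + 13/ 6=-20.71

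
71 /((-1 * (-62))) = 71 /62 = 1.15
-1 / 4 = -0.25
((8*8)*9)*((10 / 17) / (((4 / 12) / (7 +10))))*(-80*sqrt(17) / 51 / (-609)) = 153600*sqrt(17) / 3451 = 183.51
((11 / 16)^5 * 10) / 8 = 805255 / 4194304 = 0.19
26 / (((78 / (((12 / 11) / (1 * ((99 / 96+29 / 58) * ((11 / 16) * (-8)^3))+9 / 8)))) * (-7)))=32 / 331331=0.00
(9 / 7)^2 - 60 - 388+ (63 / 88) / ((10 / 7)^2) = -192313537 / 431200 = -446.00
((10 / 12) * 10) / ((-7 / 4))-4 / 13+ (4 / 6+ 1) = -929 / 273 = -3.40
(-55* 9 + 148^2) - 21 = 21388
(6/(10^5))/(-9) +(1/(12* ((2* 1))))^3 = 2837/43200000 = 0.00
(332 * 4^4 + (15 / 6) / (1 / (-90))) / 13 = 6520.54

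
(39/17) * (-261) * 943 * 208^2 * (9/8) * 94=-2583300521935.06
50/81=0.62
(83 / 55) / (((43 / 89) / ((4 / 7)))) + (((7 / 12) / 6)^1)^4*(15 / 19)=5029300490999 / 2817679011840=1.78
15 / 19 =0.79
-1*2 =-2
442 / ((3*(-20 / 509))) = -112489 / 30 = -3749.63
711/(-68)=-711/68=-10.46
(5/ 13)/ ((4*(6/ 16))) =10/ 39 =0.26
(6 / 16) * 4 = 3 / 2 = 1.50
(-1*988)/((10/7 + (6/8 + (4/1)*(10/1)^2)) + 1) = -27664/11289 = -2.45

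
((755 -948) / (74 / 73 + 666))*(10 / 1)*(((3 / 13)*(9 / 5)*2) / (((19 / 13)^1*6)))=-126801 / 462574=-0.27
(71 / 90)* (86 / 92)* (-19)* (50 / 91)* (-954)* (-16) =-245949680 / 2093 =-117510.60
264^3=18399744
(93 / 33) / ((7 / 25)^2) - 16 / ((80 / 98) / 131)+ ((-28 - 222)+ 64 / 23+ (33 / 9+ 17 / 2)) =-1028965081 / 371910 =-2766.70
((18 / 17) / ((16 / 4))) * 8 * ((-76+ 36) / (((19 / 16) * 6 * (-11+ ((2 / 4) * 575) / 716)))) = 1832960 / 1634057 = 1.12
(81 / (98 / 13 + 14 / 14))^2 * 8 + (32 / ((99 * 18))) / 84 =18441716764 / 25615359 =719.95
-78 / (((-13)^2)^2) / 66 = -1 / 24167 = -0.00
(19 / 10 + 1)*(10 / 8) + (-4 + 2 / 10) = -7 / 40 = -0.18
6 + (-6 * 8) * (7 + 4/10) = -1746/5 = -349.20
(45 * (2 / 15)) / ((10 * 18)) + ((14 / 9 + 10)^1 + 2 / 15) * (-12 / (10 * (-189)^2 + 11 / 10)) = 1176677 / 35721110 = 0.03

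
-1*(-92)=92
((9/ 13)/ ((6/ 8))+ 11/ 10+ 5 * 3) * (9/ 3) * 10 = 6639/ 13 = 510.69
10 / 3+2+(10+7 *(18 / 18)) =67 / 3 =22.33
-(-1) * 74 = 74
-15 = -15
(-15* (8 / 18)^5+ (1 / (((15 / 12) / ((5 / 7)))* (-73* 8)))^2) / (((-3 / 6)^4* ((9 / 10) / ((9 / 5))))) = -42781907176 / 5139644643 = -8.32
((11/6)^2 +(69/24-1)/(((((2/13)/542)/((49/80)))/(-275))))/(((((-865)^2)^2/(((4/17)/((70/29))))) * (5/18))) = -37170796487/53296829939500000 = -0.00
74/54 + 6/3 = 91/27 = 3.37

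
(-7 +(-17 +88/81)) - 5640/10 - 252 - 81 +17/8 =-917.79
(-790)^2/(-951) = -624100/951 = -656.26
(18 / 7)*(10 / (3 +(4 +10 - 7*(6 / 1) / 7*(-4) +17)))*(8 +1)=810 / 203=3.99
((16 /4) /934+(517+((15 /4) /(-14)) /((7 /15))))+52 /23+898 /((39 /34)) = 213727582805 /164208408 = 1301.56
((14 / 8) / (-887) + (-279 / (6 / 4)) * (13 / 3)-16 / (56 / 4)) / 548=-20046249 / 13610128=-1.47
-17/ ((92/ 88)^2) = -8228/ 529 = -15.55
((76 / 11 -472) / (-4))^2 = 1635841 / 121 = 13519.35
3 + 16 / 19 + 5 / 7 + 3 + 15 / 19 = 1110 / 133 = 8.35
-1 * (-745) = 745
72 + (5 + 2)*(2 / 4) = 151 / 2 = 75.50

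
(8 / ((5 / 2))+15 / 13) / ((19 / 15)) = 3.44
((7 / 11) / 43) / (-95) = -0.00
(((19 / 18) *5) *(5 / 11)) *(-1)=-475 / 198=-2.40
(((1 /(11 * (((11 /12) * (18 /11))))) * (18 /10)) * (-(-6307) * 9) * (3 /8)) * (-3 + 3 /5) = -1532601 /275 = -5573.09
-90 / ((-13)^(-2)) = -15210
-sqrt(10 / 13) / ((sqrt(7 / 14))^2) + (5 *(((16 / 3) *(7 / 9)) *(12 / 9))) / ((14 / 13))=2080 / 81 - 2 *sqrt(130) / 13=23.92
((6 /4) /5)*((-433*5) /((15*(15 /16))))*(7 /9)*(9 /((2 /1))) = -12124 /75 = -161.65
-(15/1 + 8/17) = -263/17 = -15.47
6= 6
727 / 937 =0.78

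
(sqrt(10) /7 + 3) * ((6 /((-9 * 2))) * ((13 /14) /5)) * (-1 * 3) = 13 * sqrt(10) /490 + 39 /70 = 0.64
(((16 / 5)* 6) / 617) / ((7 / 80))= 1536 / 4319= 0.36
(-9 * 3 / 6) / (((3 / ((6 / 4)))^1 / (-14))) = 31.50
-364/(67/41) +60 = -10904/67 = -162.75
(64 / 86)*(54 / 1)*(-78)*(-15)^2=-30326400 / 43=-705265.12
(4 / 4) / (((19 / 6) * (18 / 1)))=1 / 57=0.02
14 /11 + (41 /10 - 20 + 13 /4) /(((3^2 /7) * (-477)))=1221521 /944460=1.29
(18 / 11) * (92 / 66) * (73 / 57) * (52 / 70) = 174616 / 80465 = 2.17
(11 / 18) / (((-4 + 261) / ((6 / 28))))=11 / 21588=0.00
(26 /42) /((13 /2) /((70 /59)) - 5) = 260 /201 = 1.29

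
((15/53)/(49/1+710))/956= 5/12819004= 0.00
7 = 7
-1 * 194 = -194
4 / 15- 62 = -926 / 15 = -61.73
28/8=7/2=3.50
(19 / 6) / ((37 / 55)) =1045 / 222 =4.71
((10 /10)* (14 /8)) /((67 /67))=7 /4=1.75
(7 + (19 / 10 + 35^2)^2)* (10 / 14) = 150529061 / 140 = 1075207.58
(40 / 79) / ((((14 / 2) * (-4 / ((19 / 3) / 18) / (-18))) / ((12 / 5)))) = 152 / 553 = 0.27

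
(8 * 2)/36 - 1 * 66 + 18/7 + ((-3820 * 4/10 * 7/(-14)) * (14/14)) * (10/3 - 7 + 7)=2483.68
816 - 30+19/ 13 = 787.46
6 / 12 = 1 / 2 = 0.50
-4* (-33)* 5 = 660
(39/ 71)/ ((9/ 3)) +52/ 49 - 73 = -249638/ 3479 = -71.76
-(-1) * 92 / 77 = 92 / 77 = 1.19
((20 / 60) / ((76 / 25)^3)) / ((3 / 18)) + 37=8136681 / 219488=37.07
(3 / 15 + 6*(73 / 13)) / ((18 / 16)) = 17624 / 585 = 30.13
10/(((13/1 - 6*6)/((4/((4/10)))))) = -4.35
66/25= 2.64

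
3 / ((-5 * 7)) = -3 / 35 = -0.09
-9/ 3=-3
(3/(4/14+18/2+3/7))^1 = 21/68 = 0.31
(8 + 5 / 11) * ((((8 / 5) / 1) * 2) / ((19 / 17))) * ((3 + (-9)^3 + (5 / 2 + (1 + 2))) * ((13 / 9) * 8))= -57438784 / 285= -201539.59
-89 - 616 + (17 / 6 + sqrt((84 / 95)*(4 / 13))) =-4213 / 6 + 4*sqrt(25935) / 1235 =-701.65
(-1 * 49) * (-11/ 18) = 539/ 18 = 29.94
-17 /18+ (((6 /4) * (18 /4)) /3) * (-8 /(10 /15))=-27.94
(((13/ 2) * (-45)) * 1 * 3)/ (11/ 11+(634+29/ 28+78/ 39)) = -546/ 397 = -1.38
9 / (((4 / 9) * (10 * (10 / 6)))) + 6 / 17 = 5331 / 3400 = 1.57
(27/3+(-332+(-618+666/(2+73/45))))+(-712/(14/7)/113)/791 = -11031082207/14569429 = -757.14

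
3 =3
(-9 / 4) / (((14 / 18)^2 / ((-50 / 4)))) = 18225 / 392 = 46.49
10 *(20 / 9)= 200 / 9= 22.22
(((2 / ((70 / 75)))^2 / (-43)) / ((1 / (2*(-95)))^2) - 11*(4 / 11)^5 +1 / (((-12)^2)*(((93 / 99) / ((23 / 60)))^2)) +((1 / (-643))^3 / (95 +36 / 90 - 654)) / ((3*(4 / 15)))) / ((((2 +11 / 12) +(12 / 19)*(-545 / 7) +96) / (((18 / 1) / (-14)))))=99752055866273809806318458583 / 1001112393004781711668414400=99.64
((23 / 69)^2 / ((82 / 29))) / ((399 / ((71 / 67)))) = 0.00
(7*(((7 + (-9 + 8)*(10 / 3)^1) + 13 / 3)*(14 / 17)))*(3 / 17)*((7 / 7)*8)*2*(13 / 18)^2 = 529984 / 7803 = 67.92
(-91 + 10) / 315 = -9 / 35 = -0.26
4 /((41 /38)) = 152 /41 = 3.71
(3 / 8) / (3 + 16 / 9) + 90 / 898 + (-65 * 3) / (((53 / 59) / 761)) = -165194.26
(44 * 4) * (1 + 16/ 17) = 5808/ 17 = 341.65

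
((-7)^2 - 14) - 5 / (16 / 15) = 485 / 16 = 30.31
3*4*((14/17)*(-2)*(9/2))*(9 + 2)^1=-16632/17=-978.35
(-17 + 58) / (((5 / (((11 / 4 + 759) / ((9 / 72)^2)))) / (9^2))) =32381078.40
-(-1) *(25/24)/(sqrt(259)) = 25 *sqrt(259)/6216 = 0.06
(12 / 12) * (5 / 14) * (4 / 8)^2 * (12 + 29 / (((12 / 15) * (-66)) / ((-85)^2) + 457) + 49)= 2520220365 / 462248108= 5.45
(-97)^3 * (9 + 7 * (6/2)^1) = -27380190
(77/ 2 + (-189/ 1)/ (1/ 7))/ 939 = -2569/ 1878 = -1.37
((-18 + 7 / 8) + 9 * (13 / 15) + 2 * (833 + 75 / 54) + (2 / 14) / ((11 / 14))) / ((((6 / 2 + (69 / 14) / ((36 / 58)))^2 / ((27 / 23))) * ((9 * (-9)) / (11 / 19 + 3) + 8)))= -1182514344984 / 1063027816675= -1.11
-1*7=-7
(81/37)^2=6561/1369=4.79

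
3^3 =27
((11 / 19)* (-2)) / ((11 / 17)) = -1.79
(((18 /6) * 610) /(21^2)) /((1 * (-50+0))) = -61 /735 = -0.08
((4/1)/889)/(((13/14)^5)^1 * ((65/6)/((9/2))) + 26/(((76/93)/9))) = 157659264/10091597368073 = 0.00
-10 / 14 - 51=-362 / 7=-51.71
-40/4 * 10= -100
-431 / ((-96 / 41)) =17671 / 96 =184.07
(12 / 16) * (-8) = -6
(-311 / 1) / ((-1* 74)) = 311 / 74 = 4.20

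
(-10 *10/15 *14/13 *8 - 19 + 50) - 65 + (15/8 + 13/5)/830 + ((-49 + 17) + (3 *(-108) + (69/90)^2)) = -1735715893/3884400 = -446.84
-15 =-15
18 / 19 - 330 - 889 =-1218.05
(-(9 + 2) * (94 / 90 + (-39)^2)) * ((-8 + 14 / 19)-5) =175544996 / 855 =205315.78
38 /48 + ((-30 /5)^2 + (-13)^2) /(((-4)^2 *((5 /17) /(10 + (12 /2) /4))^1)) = 501.76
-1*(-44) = 44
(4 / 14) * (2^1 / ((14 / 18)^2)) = 324 / 343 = 0.94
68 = 68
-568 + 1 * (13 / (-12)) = -6829 / 12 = -569.08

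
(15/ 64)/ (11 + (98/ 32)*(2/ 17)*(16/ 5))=1275/ 66112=0.02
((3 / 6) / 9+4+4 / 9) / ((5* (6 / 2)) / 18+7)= 27 / 47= 0.57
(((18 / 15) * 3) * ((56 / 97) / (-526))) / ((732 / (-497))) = 20874 / 7780855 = 0.00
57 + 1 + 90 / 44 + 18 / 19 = 25495 / 418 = 60.99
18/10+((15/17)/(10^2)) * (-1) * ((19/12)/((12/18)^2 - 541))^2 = 231759249453/128755144000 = 1.80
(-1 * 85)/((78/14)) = -595/39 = -15.26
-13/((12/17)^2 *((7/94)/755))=-133317145/504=-264518.14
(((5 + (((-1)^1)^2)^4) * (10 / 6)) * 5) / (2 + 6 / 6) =50 / 3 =16.67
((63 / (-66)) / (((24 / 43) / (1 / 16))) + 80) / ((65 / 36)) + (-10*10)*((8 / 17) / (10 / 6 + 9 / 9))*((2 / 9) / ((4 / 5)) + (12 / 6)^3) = -237646639 / 2333760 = -101.83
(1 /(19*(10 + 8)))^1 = 1 /342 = 0.00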